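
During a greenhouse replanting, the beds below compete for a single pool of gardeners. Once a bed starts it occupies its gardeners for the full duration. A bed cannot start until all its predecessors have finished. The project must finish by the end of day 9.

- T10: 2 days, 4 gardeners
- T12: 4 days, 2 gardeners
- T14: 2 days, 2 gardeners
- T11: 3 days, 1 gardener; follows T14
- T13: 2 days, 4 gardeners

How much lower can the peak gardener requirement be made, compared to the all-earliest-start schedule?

8

Early-start peak: d1:12  d2:12  d3:3  d4:3  d5:1  d6:0  d7:0  d8:0  d9:0 ⇒ 12.
Leveled (T10@1, T12@3, T14@3, T11@5, T13@8): d1:4  d2:4  d3:4  d4:4  d5:3  d6:3  d7:1  d8:4  d9:4 ⇒ 4.
Reduction 12 − 4 = 8.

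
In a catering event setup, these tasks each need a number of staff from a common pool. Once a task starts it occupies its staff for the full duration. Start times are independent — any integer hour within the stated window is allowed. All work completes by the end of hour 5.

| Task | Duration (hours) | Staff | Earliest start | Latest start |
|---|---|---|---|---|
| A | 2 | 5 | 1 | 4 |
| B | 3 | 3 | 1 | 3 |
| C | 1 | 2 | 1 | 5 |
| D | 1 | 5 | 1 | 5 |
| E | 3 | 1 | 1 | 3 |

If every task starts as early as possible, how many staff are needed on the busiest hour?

Early-start schedule: A@1, B@1, C@1, D@1, E@1.
Load per hour: hour 1: 16, hour 2: 9, hour 3: 4, hour 4: 0, hour 5: 0.
Peak is 16.

16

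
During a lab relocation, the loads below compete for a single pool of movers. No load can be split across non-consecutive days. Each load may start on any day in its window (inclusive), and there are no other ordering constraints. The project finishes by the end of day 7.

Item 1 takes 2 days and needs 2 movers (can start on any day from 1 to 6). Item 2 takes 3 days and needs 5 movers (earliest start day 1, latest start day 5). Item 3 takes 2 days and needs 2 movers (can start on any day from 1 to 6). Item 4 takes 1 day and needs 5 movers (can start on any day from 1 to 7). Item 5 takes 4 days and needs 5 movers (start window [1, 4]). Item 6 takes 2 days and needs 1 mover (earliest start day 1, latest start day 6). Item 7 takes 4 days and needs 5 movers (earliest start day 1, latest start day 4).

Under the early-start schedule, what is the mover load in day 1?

25

At early start, day 1 has: Item 1, Item 2, Item 3, Item 4, Item 5, Item 6, Item 7.
Demand: 2 + 5 + 2 + 5 + 5 + 1 + 5 = 25.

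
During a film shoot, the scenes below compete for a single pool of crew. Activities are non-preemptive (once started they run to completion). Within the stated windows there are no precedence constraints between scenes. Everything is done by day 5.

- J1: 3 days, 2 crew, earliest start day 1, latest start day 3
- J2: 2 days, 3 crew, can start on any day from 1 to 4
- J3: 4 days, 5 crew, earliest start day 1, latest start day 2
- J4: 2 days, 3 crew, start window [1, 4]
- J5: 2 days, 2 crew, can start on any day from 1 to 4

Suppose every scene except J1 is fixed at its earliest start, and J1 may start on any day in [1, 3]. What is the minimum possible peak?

13

J1@1: d1:15  d2:15  d3:7  d4:5  d5:0 → peak 15
J1@2: d1:13  d2:15  d3:7  d4:7  d5:0 → peak 15
J1@3: d1:13  d2:13  d3:7  d4:7  d5:2 → peak 13
Best is J1@3, peak 13.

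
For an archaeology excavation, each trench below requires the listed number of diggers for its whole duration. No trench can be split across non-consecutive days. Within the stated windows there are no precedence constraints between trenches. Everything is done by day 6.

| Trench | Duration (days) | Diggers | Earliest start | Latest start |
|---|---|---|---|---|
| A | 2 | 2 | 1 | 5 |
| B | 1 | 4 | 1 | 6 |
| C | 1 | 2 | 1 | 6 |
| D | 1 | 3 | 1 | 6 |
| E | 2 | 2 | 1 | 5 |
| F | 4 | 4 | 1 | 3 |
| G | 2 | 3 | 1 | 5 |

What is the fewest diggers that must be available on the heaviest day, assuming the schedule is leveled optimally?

7

Early-start (A@1, B@1, C@1, D@1, E@1, F@1, G@1) gives peak 20: d1:20  d2:11  d3:4  d4:4  d5:0  d6:0.
Shift C→2, D→2, E→3, F→3, G→5.
Schedule A@1, B@1, C@2, D@2, E@3, F@3, G@5: d1:6  d2:7  d3:6  d4:6  d5:7  d6:7 — peak 7.
Total digger-days = 39 over 6 days ⇒ peak ≥ ⌈39/6⌉ = 7, so 7 is optimal.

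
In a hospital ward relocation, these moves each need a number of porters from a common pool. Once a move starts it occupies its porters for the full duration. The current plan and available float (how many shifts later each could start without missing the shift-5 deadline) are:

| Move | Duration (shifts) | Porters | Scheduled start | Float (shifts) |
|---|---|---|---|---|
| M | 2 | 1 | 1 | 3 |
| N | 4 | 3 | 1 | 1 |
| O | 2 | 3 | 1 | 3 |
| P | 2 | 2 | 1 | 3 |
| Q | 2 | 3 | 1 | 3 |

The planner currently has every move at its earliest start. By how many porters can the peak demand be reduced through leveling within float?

4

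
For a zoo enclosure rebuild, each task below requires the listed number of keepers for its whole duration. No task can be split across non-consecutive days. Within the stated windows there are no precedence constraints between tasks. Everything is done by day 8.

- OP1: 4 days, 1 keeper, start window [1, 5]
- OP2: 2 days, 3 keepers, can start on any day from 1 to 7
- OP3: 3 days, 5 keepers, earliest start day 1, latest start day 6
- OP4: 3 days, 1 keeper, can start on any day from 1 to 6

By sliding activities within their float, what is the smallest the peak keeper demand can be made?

5

Early-start (OP1@1, OP2@1, OP3@1, OP4@1) gives peak 10: d1:10  d2:10  d3:7  d4:1  d5:0  d6:0  d7:0  d8:0.
Shift OP3→5.
Schedule OP1@1, OP2@1, OP3@5, OP4@1: d1:5  d2:5  d3:2  d4:1  d5:5  d6:5  d7:5  d8:0 — peak 5.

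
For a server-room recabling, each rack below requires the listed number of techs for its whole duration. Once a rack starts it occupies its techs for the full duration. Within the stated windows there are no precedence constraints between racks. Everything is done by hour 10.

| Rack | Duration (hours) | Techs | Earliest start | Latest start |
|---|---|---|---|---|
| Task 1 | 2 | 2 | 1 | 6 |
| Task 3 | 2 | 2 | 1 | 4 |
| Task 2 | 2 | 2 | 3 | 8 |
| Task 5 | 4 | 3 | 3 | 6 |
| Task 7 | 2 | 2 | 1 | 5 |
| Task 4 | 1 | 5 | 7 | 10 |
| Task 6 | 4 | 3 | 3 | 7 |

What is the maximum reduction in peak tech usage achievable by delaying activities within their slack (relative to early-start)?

2

Early-start peak: h1:6  h2:6  h3:8  h4:8  h5:6  h6:6  h7:5  h8:0  h9:0  h10:0 ⇒ 8.
Leveled (Task 1@1, Task 3@1, Task 2@3, Task 5@3, Task 7@1, Task 4@9, Task 6@5): h1:6  h2:6  h3:5  h4:5  h5:6  h6:6  h7:3  h8:3  h9:5  h10:0 ⇒ 6.
Reduction 8 − 6 = 2.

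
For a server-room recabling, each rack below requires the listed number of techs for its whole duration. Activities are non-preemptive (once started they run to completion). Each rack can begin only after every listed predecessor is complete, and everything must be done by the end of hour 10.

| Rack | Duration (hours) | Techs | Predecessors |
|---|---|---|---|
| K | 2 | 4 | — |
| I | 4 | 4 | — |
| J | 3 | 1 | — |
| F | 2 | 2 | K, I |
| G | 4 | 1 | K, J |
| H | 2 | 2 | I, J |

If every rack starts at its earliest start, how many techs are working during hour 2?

At early start, hour 2 has: K, I, J.
Demand: 4 + 4 + 1 = 9.

9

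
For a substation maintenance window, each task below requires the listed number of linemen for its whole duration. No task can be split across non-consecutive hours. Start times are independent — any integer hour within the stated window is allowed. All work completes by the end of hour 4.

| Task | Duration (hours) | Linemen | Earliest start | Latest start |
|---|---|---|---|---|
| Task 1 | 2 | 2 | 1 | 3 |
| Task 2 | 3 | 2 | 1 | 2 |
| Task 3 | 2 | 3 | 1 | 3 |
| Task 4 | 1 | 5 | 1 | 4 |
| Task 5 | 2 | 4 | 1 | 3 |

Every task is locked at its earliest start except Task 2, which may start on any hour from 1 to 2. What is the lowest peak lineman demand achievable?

14

Task 2@1: h1:16  h2:11  h3:2  h4:0 → peak 16
Task 2@2: h1:14  h2:11  h3:2  h4:2 → peak 14
Best is Task 2@2, peak 14.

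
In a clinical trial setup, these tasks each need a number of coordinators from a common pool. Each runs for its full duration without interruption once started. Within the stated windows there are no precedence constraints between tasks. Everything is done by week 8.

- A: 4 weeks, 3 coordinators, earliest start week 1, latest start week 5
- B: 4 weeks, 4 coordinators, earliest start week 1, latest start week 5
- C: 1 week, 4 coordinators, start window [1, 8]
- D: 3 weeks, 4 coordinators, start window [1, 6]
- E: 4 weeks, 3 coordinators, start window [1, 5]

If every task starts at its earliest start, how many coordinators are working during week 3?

At early start, week 3 has: A, B, D, E.
Demand: 3 + 4 + 4 + 3 = 14.

14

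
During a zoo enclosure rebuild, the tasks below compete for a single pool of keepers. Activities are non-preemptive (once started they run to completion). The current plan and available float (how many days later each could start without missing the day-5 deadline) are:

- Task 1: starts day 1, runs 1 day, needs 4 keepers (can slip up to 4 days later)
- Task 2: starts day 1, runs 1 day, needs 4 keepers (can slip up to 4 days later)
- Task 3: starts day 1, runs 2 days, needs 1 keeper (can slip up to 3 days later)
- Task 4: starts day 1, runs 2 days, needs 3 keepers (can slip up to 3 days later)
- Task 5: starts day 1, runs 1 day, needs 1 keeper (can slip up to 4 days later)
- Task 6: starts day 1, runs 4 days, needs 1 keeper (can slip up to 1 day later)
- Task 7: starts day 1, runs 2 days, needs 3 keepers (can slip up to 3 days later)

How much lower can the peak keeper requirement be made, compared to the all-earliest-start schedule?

Early-start peak: d1:17  d2:8  d3:1  d4:1  d5:0 ⇒ 17.
Leveled (Task 1@1, Task 2@2, Task 3@1, Task 4@3, Task 5@1, Task 6@1, Task 7@3): d1:7  d2:6  d3:7  d4:7  d5:0 ⇒ 7.
Reduction 17 − 7 = 10.

10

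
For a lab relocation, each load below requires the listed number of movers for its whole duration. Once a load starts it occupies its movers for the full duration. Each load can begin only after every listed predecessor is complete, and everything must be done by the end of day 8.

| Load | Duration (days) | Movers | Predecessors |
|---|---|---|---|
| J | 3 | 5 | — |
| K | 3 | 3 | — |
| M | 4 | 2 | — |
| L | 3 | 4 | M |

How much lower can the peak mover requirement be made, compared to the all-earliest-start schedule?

3

Early-start peak: d1:10  d2:10  d3:10  d4:2  d5:4  d6:4  d7:4  d8:0 ⇒ 10.
Leveled (J@1, K@4, M@1, L@5): d1:7  d2:7  d3:7  d4:5  d5:7  d6:7  d7:4  d8:0 ⇒ 7.
Reduction 10 − 7 = 3.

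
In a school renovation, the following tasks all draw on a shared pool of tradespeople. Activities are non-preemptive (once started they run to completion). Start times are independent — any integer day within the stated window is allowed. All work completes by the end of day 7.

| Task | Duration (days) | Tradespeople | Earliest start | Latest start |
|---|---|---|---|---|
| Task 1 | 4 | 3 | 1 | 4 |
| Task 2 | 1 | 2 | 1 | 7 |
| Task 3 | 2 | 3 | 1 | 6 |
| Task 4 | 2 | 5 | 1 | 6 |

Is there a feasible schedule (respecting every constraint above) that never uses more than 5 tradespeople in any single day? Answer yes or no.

The minimum achievable peak is 6; 5 < 6, so no feasible schedule stays within the cap.

no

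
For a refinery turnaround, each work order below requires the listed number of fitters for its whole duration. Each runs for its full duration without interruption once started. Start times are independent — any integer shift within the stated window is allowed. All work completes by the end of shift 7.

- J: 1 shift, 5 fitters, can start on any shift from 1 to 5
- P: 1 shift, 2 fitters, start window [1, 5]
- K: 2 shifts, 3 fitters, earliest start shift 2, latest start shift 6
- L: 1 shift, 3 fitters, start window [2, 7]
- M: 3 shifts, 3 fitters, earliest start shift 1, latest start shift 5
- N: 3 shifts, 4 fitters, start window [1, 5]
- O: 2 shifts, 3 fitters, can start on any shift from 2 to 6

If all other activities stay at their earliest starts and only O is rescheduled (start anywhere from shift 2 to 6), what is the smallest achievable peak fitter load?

14

O@2: s1:14  s2:16  s3:13  s4:0  s5:0  s6:0  s7:0 → peak 16
O@3: s1:14  s2:13  s3:13  s4:3  s5:0  s6:0  s7:0 → peak 14
O@4: s1:14  s2:13  s3:10  s4:3  s5:3  s6:0  s7:0 → peak 14
O@5: s1:14  s2:13  s3:10  s4:0  s5:3  s6:3  s7:0 → peak 14
O@6: s1:14  s2:13  s3:10  s4:0  s5:0  s6:3  s7:3 → peak 14
Best is O@3, peak 14.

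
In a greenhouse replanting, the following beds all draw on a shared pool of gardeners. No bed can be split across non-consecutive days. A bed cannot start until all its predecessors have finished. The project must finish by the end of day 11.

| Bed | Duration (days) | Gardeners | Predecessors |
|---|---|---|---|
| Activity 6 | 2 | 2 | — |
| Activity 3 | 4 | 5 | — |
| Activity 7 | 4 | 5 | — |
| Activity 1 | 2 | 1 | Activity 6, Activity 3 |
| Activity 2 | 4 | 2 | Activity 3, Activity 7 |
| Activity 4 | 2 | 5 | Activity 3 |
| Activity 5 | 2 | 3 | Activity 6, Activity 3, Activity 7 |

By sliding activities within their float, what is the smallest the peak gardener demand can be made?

10

Early-start (Activity 6@1, Activity 3@1, Activity 7@1, Activity 1@5, Activity 2@5, Activity 4@5, Activity 5@5) gives peak 12: d1:12  d2:12  d3:10  d4:10  d5:11  d6:11  d7:2  d8:2  d9:0  d10:0  d11:0.
Shift Activity 7→3, Activity 2→7, Activity 4→7, Activity 5→7.
Schedule Activity 6@1, Activity 3@1, Activity 7@3, Activity 1@5, Activity 2@7, Activity 4@7, Activity 5@7: d1:7  d2:7  d3:10  d4:10  d5:6  d6:6  d7:10  d8:10  d9:2  d10:2  d11:0 — peak 10.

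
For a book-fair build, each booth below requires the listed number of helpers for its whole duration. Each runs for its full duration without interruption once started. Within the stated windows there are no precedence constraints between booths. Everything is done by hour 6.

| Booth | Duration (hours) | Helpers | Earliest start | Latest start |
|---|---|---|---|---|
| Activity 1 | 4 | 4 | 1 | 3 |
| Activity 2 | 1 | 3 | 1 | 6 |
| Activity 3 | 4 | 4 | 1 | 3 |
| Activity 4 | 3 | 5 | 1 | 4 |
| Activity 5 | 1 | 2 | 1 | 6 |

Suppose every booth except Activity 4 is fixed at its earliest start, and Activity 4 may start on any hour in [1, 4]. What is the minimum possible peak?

13

Activity 4@1: h1:18  h2:13  h3:13  h4:8  h5:0  h6:0 → peak 18
Activity 4@2: h1:13  h2:13  h3:13  h4:13  h5:0  h6:0 → peak 13
Activity 4@3: h1:13  h2:8  h3:13  h4:13  h5:5  h6:0 → peak 13
Activity 4@4: h1:13  h2:8  h3:8  h4:13  h5:5  h6:5 → peak 13
Best is Activity 4@2, peak 13.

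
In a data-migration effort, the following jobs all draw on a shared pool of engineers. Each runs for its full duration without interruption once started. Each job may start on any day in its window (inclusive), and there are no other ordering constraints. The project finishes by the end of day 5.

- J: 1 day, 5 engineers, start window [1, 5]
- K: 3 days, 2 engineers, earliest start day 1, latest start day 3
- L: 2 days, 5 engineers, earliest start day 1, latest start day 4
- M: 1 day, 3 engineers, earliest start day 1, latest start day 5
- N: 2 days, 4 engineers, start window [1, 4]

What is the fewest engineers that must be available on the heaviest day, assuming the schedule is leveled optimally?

Early-start (J@1, K@1, L@1, M@1, N@1) gives peak 19: d1:19  d2:11  d3:2  d4:0  d5:0.
Shift L→2, M→4, N→4.
Schedule J@1, K@1, L@2, M@4, N@4: d1:7  d2:7  d3:7  d4:7  d5:4 — peak 7.
Total engineer-days = 32 over 5 days ⇒ peak ≥ ⌈32/5⌉ = 7, so 7 is optimal.

7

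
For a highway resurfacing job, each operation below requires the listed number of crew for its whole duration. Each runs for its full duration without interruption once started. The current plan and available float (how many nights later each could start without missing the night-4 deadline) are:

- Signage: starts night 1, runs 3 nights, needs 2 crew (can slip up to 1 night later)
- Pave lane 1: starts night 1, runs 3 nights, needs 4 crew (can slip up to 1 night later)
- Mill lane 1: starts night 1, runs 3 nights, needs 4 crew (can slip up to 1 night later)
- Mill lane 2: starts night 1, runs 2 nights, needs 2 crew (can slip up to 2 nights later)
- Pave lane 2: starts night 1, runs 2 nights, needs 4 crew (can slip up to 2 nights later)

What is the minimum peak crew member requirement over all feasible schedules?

Early-start (Signage@1, Pave lane 1@1, Mill lane 1@1, Mill lane 2@1, Pave lane 2@1) gives peak 16: n1:16  n2:16  n3:10  n4:0.
Shift Pave lane 2→3.
Schedule Signage@1, Pave lane 1@1, Mill lane 1@1, Mill lane 2@1, Pave lane 2@3: n1:12  n2:12  n3:14  n4:4 — peak 14.

14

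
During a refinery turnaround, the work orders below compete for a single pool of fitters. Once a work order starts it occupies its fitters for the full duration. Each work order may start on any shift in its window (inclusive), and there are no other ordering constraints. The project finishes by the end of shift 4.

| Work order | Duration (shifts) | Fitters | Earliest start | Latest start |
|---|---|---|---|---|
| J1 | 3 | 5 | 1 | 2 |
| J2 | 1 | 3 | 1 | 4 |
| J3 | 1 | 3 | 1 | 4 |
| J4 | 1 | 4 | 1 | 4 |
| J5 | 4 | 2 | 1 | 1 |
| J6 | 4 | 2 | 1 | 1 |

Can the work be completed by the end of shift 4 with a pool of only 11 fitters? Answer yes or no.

The minimum achievable peak is 12; 11 < 12, so no feasible schedule stays within the cap.

no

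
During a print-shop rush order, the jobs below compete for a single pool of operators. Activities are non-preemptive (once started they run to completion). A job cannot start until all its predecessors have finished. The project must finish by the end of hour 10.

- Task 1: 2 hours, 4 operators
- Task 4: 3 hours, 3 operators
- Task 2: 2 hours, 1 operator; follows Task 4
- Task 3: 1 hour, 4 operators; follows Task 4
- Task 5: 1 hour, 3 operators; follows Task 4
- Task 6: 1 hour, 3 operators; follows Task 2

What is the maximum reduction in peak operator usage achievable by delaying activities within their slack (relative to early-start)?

4

Early-start peak: h1:7  h2:7  h3:3  h4:8  h5:1  h6:3  h7:0  h8:0  h9:0  h10:0 ⇒ 8.
Leveled (Task 1@1, Task 4@3, Task 2@6, Task 3@8, Task 5@6, Task 6@9): h1:4  h2:4  h3:3  h4:3  h5:3  h6:4  h7:1  h8:4  h9:3  h10:0 ⇒ 4.
Reduction 8 − 4 = 4.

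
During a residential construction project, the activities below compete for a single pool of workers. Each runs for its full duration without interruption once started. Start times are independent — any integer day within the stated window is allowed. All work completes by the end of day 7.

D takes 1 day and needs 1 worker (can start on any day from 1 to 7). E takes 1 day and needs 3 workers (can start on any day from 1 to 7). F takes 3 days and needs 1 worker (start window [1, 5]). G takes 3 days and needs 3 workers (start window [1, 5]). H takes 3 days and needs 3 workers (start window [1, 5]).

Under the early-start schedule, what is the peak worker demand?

Early-start schedule: D@1, E@1, F@1, G@1, H@1.
Load per day: day 1: 11, day 2: 7, day 3: 7, day 4: 0, day 5: 0, day 6: 0, day 7: 0.
Peak is 11.

11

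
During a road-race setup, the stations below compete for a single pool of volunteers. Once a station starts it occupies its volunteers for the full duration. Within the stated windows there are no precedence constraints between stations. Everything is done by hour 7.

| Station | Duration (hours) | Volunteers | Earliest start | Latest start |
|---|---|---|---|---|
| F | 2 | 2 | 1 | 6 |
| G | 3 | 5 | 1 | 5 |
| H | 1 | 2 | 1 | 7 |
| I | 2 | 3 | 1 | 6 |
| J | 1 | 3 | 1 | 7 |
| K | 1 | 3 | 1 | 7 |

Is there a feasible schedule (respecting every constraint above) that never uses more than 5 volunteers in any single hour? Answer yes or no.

Schedule F@1, G@3, H@6, I@1, J@6, K@7: h1:5  h2:5  h3:5  h4:5  h5:5  h6:5  h7:3 — peak 5 ≤ 5.

yes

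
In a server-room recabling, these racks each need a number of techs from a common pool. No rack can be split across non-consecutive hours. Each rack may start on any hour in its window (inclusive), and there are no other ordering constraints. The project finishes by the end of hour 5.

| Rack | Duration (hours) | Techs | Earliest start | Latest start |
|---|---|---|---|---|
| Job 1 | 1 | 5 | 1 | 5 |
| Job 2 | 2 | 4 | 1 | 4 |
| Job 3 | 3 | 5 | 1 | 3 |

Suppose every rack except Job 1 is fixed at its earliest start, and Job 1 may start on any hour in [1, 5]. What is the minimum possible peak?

9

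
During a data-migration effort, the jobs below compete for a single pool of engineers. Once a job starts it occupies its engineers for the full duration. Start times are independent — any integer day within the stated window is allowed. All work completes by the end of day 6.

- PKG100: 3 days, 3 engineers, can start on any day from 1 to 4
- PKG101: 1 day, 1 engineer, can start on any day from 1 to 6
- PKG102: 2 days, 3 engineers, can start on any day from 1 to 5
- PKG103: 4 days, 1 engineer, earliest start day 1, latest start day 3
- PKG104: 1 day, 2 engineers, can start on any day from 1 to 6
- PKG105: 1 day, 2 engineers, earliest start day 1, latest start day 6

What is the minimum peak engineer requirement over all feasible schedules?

4

Early-start (PKG100@1, PKG101@1, PKG102@1, PKG103@1, PKG104@1, PKG105@1) gives peak 12: d1:12  d2:7  d3:4  d4:1  d5:0  d6:0.
Shift PKG102→4, PKG103→2, PKG104→6, PKG105→6.
Schedule PKG100@1, PKG101@1, PKG102@4, PKG103@2, PKG104@6, PKG105@6: d1:4  d2:4  d3:4  d4:4  d5:4  d6:4 — peak 4.
Total engineer-days = 24 over 6 days ⇒ peak ≥ ⌈24/6⌉ = 4, so 4 is optimal.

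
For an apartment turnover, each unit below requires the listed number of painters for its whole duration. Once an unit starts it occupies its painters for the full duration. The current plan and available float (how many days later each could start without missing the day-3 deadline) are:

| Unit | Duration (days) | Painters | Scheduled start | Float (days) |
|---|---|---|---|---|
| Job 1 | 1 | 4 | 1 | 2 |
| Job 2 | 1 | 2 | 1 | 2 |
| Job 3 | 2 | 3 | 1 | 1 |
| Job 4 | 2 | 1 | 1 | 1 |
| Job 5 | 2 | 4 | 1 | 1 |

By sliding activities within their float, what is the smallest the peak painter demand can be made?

8

Early-start (Job 1@1, Job 2@1, Job 3@1, Job 4@1, Job 5@1) gives peak 14: d1:14  d2:8  d3:0.
Shift Job 3→2, Job 5→2.
Schedule Job 1@1, Job 2@1, Job 3@2, Job 4@1, Job 5@2: d1:7  d2:8  d3:7 — peak 8.
Total painter-days = 22 over 3 days ⇒ peak ≥ ⌈22/3⌉ = 8, so 8 is optimal.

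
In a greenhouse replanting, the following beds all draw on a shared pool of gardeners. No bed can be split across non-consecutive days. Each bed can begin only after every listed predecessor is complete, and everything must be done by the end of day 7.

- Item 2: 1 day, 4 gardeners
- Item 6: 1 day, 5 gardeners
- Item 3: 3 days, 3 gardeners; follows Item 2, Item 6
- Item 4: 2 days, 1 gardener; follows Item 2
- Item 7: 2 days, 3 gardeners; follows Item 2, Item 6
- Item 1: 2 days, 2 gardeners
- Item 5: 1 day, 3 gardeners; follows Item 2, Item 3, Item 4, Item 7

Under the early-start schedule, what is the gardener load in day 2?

At early start, day 2 has: Item 3, Item 4, Item 7, Item 1.
Demand: 3 + 1 + 3 + 2 = 9.

9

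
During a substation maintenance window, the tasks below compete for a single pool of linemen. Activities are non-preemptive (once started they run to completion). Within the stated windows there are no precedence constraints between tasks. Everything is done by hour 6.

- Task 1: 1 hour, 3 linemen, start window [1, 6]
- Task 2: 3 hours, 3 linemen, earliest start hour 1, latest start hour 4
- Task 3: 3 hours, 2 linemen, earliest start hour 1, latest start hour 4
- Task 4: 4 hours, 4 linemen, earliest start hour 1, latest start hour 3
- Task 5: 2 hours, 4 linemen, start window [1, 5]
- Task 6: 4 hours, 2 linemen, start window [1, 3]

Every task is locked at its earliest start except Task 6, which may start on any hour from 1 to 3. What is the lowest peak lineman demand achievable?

16

Task 6@1: h1:18  h2:15  h3:11  h4:6  h5:0  h6:0 → peak 18
Task 6@2: h1:16  h2:15  h3:11  h4:6  h5:2  h6:0 → peak 16
Task 6@3: h1:16  h2:13  h3:11  h4:6  h5:2  h6:2 → peak 16
Best is Task 6@2, peak 16.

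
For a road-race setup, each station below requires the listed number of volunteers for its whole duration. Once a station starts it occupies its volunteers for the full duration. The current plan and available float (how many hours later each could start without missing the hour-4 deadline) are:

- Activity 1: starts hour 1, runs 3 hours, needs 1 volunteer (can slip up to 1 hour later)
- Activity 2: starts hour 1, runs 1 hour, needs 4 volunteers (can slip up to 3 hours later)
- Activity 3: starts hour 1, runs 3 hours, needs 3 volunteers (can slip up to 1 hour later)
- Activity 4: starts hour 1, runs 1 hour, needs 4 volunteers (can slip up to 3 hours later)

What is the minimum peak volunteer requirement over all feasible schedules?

Early-start (Activity 1@1, Activity 2@1, Activity 3@1, Activity 4@1) gives peak 12: h1:12  h2:4  h3:4  h4:0.
Shift Activity 3→2, Activity 4→4.
Schedule Activity 1@1, Activity 2@1, Activity 3@2, Activity 4@4: h1:5  h2:4  h3:4  h4:7 — peak 7.

7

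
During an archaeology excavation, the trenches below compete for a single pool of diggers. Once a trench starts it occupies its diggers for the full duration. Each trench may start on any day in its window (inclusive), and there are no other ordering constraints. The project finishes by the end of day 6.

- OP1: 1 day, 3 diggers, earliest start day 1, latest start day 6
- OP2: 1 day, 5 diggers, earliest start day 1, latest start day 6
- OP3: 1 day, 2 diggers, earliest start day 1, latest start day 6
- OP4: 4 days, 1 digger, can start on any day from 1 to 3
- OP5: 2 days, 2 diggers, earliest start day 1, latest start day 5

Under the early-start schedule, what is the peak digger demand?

13

Early-start schedule: OP1@1, OP2@1, OP3@1, OP4@1, OP5@1.
Load per day: day 1: 13, day 2: 3, day 3: 1, day 4: 1, day 5: 0, day 6: 0.
Peak is 13.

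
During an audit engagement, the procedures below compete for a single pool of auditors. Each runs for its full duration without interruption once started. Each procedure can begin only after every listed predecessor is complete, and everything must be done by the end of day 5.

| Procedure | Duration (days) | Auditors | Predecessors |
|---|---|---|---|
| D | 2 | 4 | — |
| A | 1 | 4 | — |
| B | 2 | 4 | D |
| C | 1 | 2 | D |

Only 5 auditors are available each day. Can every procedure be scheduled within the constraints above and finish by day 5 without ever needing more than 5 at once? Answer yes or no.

no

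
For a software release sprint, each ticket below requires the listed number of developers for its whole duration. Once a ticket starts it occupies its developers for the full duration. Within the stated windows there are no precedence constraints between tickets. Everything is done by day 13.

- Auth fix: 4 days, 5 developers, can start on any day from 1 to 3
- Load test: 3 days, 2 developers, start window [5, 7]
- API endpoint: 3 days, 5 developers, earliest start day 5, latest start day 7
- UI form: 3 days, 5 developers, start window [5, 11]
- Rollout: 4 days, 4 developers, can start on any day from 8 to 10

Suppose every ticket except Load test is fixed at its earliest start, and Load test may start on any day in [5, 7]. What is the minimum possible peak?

12

Load test@5: d1:5  d2:5  d3:5  d4:5  d5:12  d6:12  d7:12  d8:4  d9:4  d10:4  d11:4  d12:0  d13:0 → peak 12
Load test@6: d1:5  d2:5  d3:5  d4:5  d5:10  d6:12  d7:12  d8:6  d9:4  d10:4  d11:4  d12:0  d13:0 → peak 12
Load test@7: d1:5  d2:5  d3:5  d4:5  d5:10  d6:10  d7:12  d8:6  d9:6  d10:4  d11:4  d12:0  d13:0 → peak 12
Best is Load test@5, peak 12.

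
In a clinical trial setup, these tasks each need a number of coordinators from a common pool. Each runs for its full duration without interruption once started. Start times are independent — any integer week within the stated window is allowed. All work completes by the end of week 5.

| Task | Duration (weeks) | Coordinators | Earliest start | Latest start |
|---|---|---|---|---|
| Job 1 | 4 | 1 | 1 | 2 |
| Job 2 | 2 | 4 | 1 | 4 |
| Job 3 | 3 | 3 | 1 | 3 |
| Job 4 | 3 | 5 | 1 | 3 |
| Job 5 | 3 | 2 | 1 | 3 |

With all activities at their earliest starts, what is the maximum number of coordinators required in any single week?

15

Early-start schedule: Job 1@1, Job 2@1, Job 3@1, Job 4@1, Job 5@1.
Load per week: week 1: 15, week 2: 15, week 3: 11, week 4: 1, week 5: 0.
Peak is 15.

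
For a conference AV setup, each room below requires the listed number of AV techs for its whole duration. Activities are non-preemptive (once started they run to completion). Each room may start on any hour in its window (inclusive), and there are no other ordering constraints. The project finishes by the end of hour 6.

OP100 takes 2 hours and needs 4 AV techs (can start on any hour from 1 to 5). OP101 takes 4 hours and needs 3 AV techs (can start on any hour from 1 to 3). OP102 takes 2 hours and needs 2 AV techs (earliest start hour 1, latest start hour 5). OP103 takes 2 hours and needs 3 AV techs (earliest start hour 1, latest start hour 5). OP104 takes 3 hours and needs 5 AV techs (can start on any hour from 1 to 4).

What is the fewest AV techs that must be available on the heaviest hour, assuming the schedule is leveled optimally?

9

Early-start (OP100@1, OP101@1, OP102@1, OP103@1, OP104@1) gives peak 17: h1:17  h2:17  h3:8  h4:3  h5:0  h6:0.
Shift OP103→5, OP104→3.
Schedule OP100@1, OP101@1, OP102@1, OP103@5, OP104@3: h1:9  h2:9  h3:8  h4:8  h5:8  h6:3 — peak 9.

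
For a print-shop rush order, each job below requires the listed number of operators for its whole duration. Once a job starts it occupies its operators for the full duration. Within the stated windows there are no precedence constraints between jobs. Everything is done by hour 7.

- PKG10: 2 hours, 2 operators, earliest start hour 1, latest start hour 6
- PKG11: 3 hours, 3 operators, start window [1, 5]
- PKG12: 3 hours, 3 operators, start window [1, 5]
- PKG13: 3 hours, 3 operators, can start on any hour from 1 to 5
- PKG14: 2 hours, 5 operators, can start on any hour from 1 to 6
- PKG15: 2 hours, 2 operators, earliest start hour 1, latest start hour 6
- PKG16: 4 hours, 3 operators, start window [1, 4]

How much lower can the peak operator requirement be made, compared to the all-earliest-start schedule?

Early-start peak: h1:21  h2:21  h3:12  h4:3  h5:0  h6:0  h7:0 ⇒ 21.
Leveled (PKG10@1, PKG11@1, PKG12@1, PKG13@3, PKG14@6, PKG15@4, PKG16@4): h1:8  h2:8  h3:9  h4:8  h5:8  h6:8  h7:8 ⇒ 9.
Reduction 21 − 9 = 12.

12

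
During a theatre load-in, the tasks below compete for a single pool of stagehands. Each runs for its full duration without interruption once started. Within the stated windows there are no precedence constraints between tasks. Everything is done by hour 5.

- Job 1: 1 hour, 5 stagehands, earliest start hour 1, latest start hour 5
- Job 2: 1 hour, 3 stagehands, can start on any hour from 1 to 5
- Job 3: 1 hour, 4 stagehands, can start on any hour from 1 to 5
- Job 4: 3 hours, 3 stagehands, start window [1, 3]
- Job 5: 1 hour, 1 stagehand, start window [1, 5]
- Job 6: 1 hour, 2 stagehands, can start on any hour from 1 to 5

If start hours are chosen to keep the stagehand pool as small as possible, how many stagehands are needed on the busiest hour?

Early-start (Job 1@1, Job 2@1, Job 3@1, Job 4@1, Job 5@1, Job 6@1) gives peak 18: h1:18  h2:3  h3:3  h4:0  h5:0.
Shift Job 2→2, Job 3→5, Job 4→2, Job 6→3.
Schedule Job 1@1, Job 2@2, Job 3@5, Job 4@2, Job 5@1, Job 6@3: h1:6  h2:6  h3:5  h4:3  h5:4 — peak 6.

6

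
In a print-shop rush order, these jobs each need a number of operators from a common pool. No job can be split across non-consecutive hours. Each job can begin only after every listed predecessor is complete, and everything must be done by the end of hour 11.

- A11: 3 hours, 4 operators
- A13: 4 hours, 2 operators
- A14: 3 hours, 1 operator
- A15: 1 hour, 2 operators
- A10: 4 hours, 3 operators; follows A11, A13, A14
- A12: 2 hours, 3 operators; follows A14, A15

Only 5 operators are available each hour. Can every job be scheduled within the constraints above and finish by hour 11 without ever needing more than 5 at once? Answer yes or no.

yes

Schedule A11@1, A13@4, A14@1, A15@4, A10@8, A12@5: h1:5  h2:5  h3:5  h4:4  h5:5  h6:5  h7:2  h8:3  h9:3  h10:3  h11:3 — peak 5 ≤ 5.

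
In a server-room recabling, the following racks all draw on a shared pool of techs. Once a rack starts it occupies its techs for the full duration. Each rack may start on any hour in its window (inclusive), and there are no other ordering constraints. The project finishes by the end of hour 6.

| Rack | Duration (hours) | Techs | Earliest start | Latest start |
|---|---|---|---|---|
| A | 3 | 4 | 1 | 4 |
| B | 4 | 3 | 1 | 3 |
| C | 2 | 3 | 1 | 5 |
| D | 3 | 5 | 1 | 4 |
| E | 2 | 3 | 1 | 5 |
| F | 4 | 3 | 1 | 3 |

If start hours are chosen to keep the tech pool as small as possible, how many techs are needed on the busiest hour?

Early-start (A@1, B@1, C@1, D@1, E@1, F@1) gives peak 21: h1:21  h2:21  h3:15  h4:6  h5:0  h6:0.
Shift D→4, E→5, F→3.
Schedule A@1, B@1, C@1, D@4, E@5, F@3: h1:10  h2:10  h3:10  h4:11  h5:11  h6:11 — peak 11.
Total tech-hours = 63 over 6 hours ⇒ peak ≥ ⌈63/6⌉ = 11, so 11 is optimal.

11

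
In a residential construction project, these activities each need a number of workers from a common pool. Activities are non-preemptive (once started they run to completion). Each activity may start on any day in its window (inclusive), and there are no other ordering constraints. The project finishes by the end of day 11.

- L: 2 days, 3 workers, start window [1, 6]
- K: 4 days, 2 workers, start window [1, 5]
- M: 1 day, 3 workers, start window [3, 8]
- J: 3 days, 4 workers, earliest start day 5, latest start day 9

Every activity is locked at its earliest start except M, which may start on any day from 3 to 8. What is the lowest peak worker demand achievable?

5

M@3: d1:5  d2:5  d3:5  d4:2  d5:4  d6:4  d7:4  d8:0  d9:0  d10:0  d11:0 → peak 5
M@4: d1:5  d2:5  d3:2  d4:5  d5:4  d6:4  d7:4  d8:0  d9:0  d10:0  d11:0 → peak 5
M@5: d1:5  d2:5  d3:2  d4:2  d5:7  d6:4  d7:4  d8:0  d9:0  d10:0  d11:0 → peak 7
M@6: d1:5  d2:5  d3:2  d4:2  d5:4  d6:7  d7:4  d8:0  d9:0  d10:0  d11:0 → peak 7
M@7: d1:5  d2:5  d3:2  d4:2  d5:4  d6:4  d7:7  d8:0  d9:0  d10:0  d11:0 → peak 7
M@8: d1:5  d2:5  d3:2  d4:2  d5:4  d6:4  d7:4  d8:3  d9:0  d10:0  d11:0 → peak 5
Best is M@3, peak 5.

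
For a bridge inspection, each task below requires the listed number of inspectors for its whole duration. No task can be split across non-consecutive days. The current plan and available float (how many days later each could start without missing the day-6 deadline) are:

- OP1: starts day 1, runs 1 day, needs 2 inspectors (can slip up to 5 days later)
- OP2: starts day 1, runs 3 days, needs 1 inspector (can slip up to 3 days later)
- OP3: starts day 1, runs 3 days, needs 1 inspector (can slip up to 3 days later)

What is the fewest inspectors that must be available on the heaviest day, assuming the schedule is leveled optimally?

2

Early-start (OP1@1, OP2@1, OP3@1) gives peak 4: d1:4  d2:2  d3:2  d4:0  d5:0  d6:0.
Shift OP2→2, OP3→2.
Schedule OP1@1, OP2@2, OP3@2: d1:2  d2:2  d3:2  d4:2  d5:0  d6:0 — peak 2.
Total inspector-days = 8 over 6 days ⇒ peak ≥ ⌈8/6⌉ = 2, so 2 is optimal.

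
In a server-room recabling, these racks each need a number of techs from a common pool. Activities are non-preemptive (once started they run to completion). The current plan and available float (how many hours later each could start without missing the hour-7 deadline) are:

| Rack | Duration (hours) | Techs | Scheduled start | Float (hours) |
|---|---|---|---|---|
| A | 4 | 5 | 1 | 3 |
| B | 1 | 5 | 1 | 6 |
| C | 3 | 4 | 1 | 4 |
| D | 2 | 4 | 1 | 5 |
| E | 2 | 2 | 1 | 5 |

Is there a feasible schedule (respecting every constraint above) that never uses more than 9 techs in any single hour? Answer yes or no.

Schedule A@1, B@5, C@1, D@4, E@6: h1:9  h2:9  h3:9  h4:9  h5:9  h6:2  h7:2 — peak 9 ≤ 9.

yes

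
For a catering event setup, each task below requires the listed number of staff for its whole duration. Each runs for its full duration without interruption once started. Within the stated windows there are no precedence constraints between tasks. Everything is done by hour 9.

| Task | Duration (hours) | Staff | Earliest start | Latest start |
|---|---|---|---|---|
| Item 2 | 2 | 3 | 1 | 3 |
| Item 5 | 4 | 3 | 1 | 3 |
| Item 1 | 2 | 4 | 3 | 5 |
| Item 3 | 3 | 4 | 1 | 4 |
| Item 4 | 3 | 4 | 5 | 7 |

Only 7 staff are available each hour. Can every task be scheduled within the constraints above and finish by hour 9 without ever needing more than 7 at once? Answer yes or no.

yes

Schedule Item 2@1, Item 5@3, Item 1@4, Item 3@1, Item 4@6: h1:7  h2:7  h3:7  h4:7  h5:7  h6:7  h7:4  h8:4  h9:0 — peak 7 ≤ 7.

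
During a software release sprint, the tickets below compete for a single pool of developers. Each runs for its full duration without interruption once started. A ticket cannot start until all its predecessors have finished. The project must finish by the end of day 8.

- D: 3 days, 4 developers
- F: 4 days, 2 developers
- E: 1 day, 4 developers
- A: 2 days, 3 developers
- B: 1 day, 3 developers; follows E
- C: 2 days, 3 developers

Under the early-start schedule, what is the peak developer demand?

16

Early-start schedule: D@1, F@1, E@1, A@1, B@2, C@1.
Load per day: day 1: 16, day 2: 15, day 3: 6, day 4: 2, day 5: 0, day 6: 0, day 7: 0, day 8: 0.
Peak is 16.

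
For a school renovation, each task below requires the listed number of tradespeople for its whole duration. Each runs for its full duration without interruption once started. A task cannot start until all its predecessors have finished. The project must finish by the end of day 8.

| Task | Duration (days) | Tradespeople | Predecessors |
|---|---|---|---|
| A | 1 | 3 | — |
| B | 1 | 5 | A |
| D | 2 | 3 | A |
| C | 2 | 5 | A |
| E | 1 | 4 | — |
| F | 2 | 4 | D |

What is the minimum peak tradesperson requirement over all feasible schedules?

Early-start (A@1, B@2, D@2, C@2, E@1, F@4) gives peak 13: d1:7  d2:13  d3:8  d4:4  d5:4  d6:0  d7:0  d8:0.
Shift D→3, C→5, F→7.
Schedule A@1, B@2, D@3, C@5, E@1, F@7: d1:7  d2:5  d3:3  d4:3  d5:5  d6:5  d7:4  d8:4 — peak 7.

7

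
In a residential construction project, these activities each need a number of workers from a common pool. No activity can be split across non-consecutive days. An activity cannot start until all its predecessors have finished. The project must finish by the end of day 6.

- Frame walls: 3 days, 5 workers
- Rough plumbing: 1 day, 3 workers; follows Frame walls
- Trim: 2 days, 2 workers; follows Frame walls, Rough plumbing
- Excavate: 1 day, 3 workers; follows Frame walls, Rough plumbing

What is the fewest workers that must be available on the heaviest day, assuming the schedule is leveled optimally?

5

Schedule Frame walls@1, Rough plumbing@4, Trim@5, Excavate@5: d1:5  d2:5  d3:5  d4:3  d5:5  d6:2 — peak 5.
Total worker-days = 25 over 6 days ⇒ peak ≥ ⌈25/6⌉ = 5, so 5 is optimal.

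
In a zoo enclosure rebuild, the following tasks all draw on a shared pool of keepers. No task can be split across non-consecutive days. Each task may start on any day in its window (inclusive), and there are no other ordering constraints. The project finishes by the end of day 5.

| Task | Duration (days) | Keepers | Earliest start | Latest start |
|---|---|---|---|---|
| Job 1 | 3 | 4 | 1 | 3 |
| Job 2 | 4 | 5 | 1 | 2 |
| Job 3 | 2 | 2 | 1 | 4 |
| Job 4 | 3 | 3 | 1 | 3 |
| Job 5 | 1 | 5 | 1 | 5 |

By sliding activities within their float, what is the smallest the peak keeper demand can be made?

Early-start (Job 1@1, Job 2@1, Job 3@1, Job 4@1, Job 5@1) gives peak 19: d1:19  d2:14  d3:12  d4:5  d5:0.
Shift Job 4→3, Job 5→5.
Schedule Job 1@1, Job 2@1, Job 3@1, Job 4@3, Job 5@5: d1:11  d2:11  d3:12  d4:8  d5:8 — peak 12.

12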